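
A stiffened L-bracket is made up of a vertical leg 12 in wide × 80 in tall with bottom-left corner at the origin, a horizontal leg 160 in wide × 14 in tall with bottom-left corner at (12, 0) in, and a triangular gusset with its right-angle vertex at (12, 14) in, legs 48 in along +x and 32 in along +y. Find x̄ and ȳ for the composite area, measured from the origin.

Part | A | x̄ᵢ | ȳᵢ | A·x̄ᵢ | A·ȳᵢ
vertical leg | 960.00 | 6.00 | 40.00 | 5760.00 | 38400.00
horizontal leg | 2240.00 | 92.00 | 7.00 | 206080.00 | 15680.00
gusset | 768.00 | 28.00 | 24.67 | 21504.00 | 18944.00
Σ | 3968.00 |  |  | 233344.00 | 73024.00
x̄ = 233344.00 / 3968.00 = 58.81 in
ȳ = 73024.00 / 3968.00 = 18.40 in

x̄ = 58.81 in, ȳ = 18.40 in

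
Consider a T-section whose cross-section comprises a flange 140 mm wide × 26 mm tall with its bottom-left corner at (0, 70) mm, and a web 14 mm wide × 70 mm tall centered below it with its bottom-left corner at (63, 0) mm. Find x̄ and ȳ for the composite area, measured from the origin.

x̄ = 70.00 mm, ȳ = 72.82 mm

Part | A | x̄ᵢ | ȳᵢ | A·x̄ᵢ | A·ȳᵢ
web | 980.00 | 70.00 | 35.00 | 68600.00 | 34300.00
flange | 3640.00 | 70.00 | 83.00 | 254800.00 | 302120.00
Σ | 4620.00 |  |  | 323400.00 | 336420.00
x̄ = 323400.00 / 4620.00 = 70.00 mm
ȳ = 336420.00 / 4620.00 = 72.82 mm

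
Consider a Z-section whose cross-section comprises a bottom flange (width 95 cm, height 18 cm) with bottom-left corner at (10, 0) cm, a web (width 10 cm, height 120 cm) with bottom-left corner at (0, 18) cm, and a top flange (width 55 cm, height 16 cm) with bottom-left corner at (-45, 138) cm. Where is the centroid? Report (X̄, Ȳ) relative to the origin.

Part | A | x̄ᵢ | ȳᵢ | A·x̄ᵢ | A·ȳᵢ
bottom flange | 1710.00 | 57.50 | 9.00 | 98325.00 | 15390.00
web | 1200.00 | 5.00 | 78.00 | 6000.00 | 93600.00
top flange | 880.00 | -17.50 | 146.00 | -15400.00 | 128480.00
Σ | 3790.00 |  |  | 88925.00 | 237470.00
X̄ = 88925.00 / 3790.00 = 23.46 cm
Ȳ = 237470.00 / 3790.00 = 62.66 cm

X̄ = 23.46 cm, Ȳ = 62.66 cm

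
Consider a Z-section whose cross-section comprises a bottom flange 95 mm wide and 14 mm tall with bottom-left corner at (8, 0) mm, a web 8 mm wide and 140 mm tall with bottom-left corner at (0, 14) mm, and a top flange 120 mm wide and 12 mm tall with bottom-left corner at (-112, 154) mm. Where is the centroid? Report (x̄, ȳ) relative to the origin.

x̄ = 0.88 mm, ȳ = 85.81 mm

bottom flange: A = 95 × 14 = 1330.00, centroid at (55.50, 7.00).
web: A = 8 × 140 = 1120.00, centroid at (4.00, 84.00).
top flange: A = 120 × 12 = 1440.00, centroid at (-52.00, 160.00).
ΣA = 3890.00 mm², ΣAx̄ = 3415.00 mm³, ΣAȳ = 333790.00 mm³.
x̄ = 3415.00/3890.00 = 0.88 mm; ȳ = 333790.00/3890.00 = 85.81 mm.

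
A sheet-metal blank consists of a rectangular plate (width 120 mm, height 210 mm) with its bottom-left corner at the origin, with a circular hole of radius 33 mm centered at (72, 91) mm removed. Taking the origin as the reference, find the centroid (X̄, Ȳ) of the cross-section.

X̄ = 58.11 mm, Ȳ = 107.20 mm

plate: A = 120 × 210 = 25200.00, centroid at (60.00, 105.00).
hole: A = −π·33² = -3421.19, centroid at (72.00, 91.00).
ΣA = 21778.81 mm²
ΣAX̄ = (25200.00)(60.00) + (-3421.19)(72.00) = 1265674.00 mm³
ΣAȲ = (25200.00)(105.00) + (-3421.19)(91.00) = 2334671.31 mm³
X̄ = 1265674.00 / 21778.81 = 58.11 mm
Ȳ = 2334671.31 / 21778.81 = 107.20 mm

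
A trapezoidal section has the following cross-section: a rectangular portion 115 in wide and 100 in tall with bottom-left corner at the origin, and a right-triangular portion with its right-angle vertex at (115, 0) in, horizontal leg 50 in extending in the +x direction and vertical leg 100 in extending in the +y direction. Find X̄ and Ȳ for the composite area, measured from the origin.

X̄ = 70.74 in, Ȳ = 47.02 in

rectangular portion: A = 115 × 100 = 11500.00, centroid at (57.50, 50.00).
triangular portion: A = ½·50·100 = 2500.00, centroid at (131.67, 33.33).
ΣA = 14000.00 in²
ΣAX̄ = (11500.00)(57.50) + (2500.00)(131.67) = 990416.67 in³
ΣAȲ = (11500.00)(50.00) + (2500.00)(33.33) = 658333.33 in³
X̄ = 990416.67 / 14000.00 = 70.74 in
Ȳ = 658333.33 / 14000.00 = 47.02 in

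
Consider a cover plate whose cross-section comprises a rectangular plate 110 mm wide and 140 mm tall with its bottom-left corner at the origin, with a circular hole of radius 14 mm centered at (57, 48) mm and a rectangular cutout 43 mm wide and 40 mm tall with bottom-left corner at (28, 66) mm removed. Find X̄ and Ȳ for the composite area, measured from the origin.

X̄ = 55.63 mm, Ȳ = 68.93 mm

plate: A = 110 × 140 = 15400.00, centroid at (55.00, 70.00).
hole 1: A = −π·14² = -615.75, centroid at (57.00, 48.00).
hole 2: A = −(43 × 40) = -1720.00, centroid at (49.50, 86.00).
ΣA = 13064.25 mm², ΣAX̄ = 726762.13 mm³, ΣAȲ = 900523.90 mm³.
X̄ = 726762.13/13064.25 = 55.63 mm; Ȳ = 900523.90/13064.25 = 68.93 mm.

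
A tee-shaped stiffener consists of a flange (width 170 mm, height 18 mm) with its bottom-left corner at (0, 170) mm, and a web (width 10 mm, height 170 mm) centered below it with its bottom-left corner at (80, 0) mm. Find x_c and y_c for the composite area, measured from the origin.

web: A = 10 × 170 = 1700.00, centroid at (85.00, 85.00).
flange: A = 170 × 18 = 3060.00, centroid at (85.00, 179.00).
ΣA = 4760.00 mm²
ΣAx_c = (1700.00)(85.00) + (3060.00)(85.00) = 404600.00 mm³
ΣAy_c = (1700.00)(85.00) + (3060.00)(179.00) = 692240.00 mm³
x_c = 404600.00 / 4760.00 = 85.00 mm
y_c = 692240.00 / 4760.00 = 145.43 mm

x_c = 85.00 mm, y_c = 145.43 mm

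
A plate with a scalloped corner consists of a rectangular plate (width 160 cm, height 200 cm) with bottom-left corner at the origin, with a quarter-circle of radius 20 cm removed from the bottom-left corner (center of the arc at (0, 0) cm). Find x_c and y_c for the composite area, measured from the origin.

plate: A = 160 × 200 = 32000.00, centroid at (80.00, 100.00).
removed quarter-circle: A = −¼π·20² = -314.16, centroid at (8.49, 8.49).
ΣA = 31685.84 cm²
ΣAx_c = (32000.00)(80.00) + (-314.16)(8.49) = 2557333.33 cm³
ΣAy_c = (32000.00)(100.00) + (-314.16)(8.49) = 3197333.33 cm³
x_c = 2557333.33 / 31685.84 = 80.71 cm
y_c = 3197333.33 / 31685.84 = 100.91 cm

x_c = 80.71 cm, y_c = 100.91 cm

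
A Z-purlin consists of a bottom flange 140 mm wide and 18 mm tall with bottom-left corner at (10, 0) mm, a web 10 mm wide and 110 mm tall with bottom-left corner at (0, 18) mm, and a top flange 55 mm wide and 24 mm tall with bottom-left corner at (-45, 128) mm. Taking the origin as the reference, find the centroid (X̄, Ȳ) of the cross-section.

bottom flange: A = 140 × 18 = 2520.00, centroid at (80.00, 9.00).
web: A = 10 × 110 = 1100.00, centroid at (5.00, 73.00).
top flange: A = 55 × 24 = 1320.00, centroid at (-17.50, 140.00).
ΣA = 4940.00 mm²
ΣAX̄ = (2520.00)(80.00) + (1100.00)(5.00) + (1320.00)(-17.50) = 184000.00 mm³
ΣAȲ = (2520.00)(9.00) + (1100.00)(73.00) + (1320.00)(140.00) = 287780.00 mm³
X̄ = 184000.00 / 4940.00 = 37.25 mm
Ȳ = 287780.00 / 4940.00 = 58.26 mm

X̄ = 37.25 mm, Ȳ = 58.26 mm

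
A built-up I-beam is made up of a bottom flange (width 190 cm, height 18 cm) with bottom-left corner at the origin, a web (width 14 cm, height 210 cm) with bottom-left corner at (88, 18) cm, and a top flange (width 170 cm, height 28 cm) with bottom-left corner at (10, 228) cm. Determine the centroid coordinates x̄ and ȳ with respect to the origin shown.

bottom flange: A = 190 × 18 = 3420.00, centroid at (95.00, 9.00).
web: A = 14 × 210 = 2940.00, centroid at (95.00, 123.00).
top flange: A = 170 × 28 = 4760.00, centroid at (95.00, 242.00).
ΣA = 11120.00 cm², ΣAx̄ = 1056400.00 cm³, ΣAȳ = 1544320.00 cm³.
x̄ = 1056400.00/11120.00 = 95.00 cm; ȳ = 1544320.00/11120.00 = 138.88 cm.

x̄ = 95.00 cm, ȳ = 138.88 cm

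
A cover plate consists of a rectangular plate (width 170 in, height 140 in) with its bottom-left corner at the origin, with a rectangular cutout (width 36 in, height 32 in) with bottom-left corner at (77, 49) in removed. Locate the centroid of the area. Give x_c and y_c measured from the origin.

Part | A | x̄ᵢ | ȳᵢ | A·x̄ᵢ | A·ȳᵢ
plate | 23800.00 | 85.00 | 70.00 | 2023000.00 | 1666000.00
hole | -1152.00 | 95.00 | 65.00 | -109440.00 | -74880.00
Σ | 22648.00 |  |  | 1913560.00 | 1591120.00
x_c = 1913560.00 / 22648.00 = 84.49 in
y_c = 1591120.00 / 22648.00 = 70.25 in

x_c = 84.49 in, y_c = 70.25 in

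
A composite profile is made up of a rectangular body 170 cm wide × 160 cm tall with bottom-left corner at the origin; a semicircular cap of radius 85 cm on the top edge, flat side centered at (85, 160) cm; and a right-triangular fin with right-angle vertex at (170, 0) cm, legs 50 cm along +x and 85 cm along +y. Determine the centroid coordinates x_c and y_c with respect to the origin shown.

Part | A | x̄ᵢ | ȳᵢ | A·x̄ᵢ | A·ȳᵢ
rectangular body | 27200.00 | 85.00 | 80.00 | 2312000.00 | 2176000.00
semicircular top | 11349.00 | 85.00 | 196.08 | 964665.29 | 2225257.22
triangular fin | 2125.00 | 186.67 | 28.33 | 396666.67 | 60208.33
Σ | 40674.00 |  |  | 3673331.96 | 4461465.55
x_c = 3673331.96 / 40674.00 = 90.31 cm
y_c = 4461465.55 / 40674.00 = 109.69 cm

x_c = 90.31 cm, y_c = 109.69 cm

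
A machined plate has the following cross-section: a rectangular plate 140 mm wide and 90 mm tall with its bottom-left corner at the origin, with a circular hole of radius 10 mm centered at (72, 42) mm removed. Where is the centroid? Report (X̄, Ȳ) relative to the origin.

X̄ = 69.95 mm, Ȳ = 45.08 mm

plate: A = 140 × 90 = 12600.00, centroid at (70.00, 45.00).
hole: A = −π·10² = -314.16, centroid at (72.00, 42.00).
ΣA = 12285.84 mm²
ΣAX̄ = (12600.00)(70.00) + (-314.16)(72.00) = 859380.53 mm³
ΣAȲ = (12600.00)(45.00) + (-314.16)(42.00) = 553805.31 mm³
X̄ = 859380.53 / 12285.84 = 69.95 mm
Ȳ = 553805.31 / 12285.84 = 45.08 mm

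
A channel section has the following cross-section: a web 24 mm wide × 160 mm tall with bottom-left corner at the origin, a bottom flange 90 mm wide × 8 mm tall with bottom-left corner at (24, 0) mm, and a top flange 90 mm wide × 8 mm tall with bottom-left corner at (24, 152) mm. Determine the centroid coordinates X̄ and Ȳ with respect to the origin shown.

web: A = 24 × 160 = 3840.00, centroid at (12.00, 80.00).
bottom flange: A = 90 × 8 = 720.00, centroid at (69.00, 4.00).
top flange: A = 90 × 8 = 720.00, centroid at (69.00, 156.00).
ΣA = 5280.00 mm², ΣAX̄ = 145440.00 mm³, ΣAȲ = 422400.00 mm³.
X̄ = 145440.00/5280.00 = 27.55 mm; Ȳ = 422400.00/5280.00 = 80.00 mm.

X̄ = 27.55 mm, Ȳ = 80.00 mm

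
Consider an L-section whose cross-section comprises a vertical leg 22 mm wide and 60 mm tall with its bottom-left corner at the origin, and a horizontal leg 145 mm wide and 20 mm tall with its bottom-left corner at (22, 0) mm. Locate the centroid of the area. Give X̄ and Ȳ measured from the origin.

X̄ = 68.38 mm, Ȳ = 16.26 mm

vertical leg: A = 22 × 60 = 1320.00, centroid at (11.00, 30.00).
horizontal leg: A = 145 × 20 = 2900.00, centroid at (94.50, 10.00).
ΣA = 4220.00 mm², ΣAX̄ = 288570.00 mm³, ΣAȲ = 68600.00 mm³.
X̄ = 288570.00/4220.00 = 68.38 mm; Ȳ = 68600.00/4220.00 = 16.26 mm.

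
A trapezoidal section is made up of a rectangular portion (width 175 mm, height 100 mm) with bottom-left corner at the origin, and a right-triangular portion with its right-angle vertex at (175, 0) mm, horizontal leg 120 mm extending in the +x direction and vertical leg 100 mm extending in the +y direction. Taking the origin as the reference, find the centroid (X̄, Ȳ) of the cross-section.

rectangular portion: A = 175 × 100 = 17500.00, centroid at (87.50, 50.00).
triangular portion: A = ½·120·100 = 6000.00, centroid at (215.00, 33.33).
ΣA = 23500.00 mm²
ΣAX̄ = (17500.00)(87.50) + (6000.00)(215.00) = 2821250.00 mm³
ΣAȲ = (17500.00)(50.00) + (6000.00)(33.33) = 1075000.00 mm³
X̄ = 2821250.00 / 23500.00 = 120.05 mm
Ȳ = 1075000.00 / 23500.00 = 45.74 mm

X̄ = 120.05 mm, Ȳ = 45.74 mm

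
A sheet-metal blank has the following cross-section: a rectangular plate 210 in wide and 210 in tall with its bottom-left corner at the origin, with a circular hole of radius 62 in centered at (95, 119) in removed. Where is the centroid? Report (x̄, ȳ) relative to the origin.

plate: A = 210 × 210 = 44100.00, centroid at (105.00, 105.00).
hole: A = −π·62² = -12076.28, centroid at (95.00, 119.00).
ΣA = 32023.72 in², ΣAx̄ = 3483253.19 in³, ΣAȳ = 3193422.42 in³.
x̄ = 3483253.19/32023.72 = 108.77 in; ȳ = 3193422.42/32023.72 = 99.72 in.

x̄ = 108.77 in, ȳ = 99.72 in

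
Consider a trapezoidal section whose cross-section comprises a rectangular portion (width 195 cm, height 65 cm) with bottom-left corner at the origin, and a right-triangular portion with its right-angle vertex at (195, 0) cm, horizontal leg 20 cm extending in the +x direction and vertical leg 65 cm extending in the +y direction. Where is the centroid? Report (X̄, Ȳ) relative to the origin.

rectangular portion: A = 195 × 65 = 12675.00, centroid at (97.50, 32.50).
triangular portion: A = ½·20·65 = 650.00, centroid at (201.67, 21.67).
ΣA = 13325.00 cm², ΣAX̄ = 1366895.83 cm³, ΣAȲ = 426020.83 cm³.
X̄ = 1366895.83/13325.00 = 102.58 cm; Ȳ = 426020.83/13325.00 = 31.97 cm.

X̄ = 102.58 cm, Ȳ = 31.97 cm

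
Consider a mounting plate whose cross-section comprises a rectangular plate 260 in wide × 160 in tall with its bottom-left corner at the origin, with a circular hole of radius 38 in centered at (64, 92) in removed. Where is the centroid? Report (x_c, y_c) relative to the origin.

plate: A = 260 × 160 = 41600.00, centroid at (130.00, 80.00).
hole: A = −π·38² = -4536.46, centroid at (64.00, 92.00).
ΣA = 37063.54 in², ΣAx_c = 5117666.57 in³, ΣAy_c = 2910645.70 in³.
x_c = 5117666.57/37063.54 = 138.08 in; y_c = 2910645.70/37063.54 = 78.53 in.

x_c = 138.08 in, y_c = 78.53 in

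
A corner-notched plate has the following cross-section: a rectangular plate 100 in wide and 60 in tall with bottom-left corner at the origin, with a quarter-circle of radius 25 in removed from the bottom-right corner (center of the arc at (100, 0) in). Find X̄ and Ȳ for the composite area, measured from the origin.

plate: A = 100 × 60 = 6000.00, centroid at (50.00, 30.00).
removed quarter-circle: A = −¼π·25² = -490.87, centroid at (89.39, 10.61).
ΣA = 5509.13 in²
ΣAX̄ = (6000.00)(50.00) + (-490.87)(89.39) = 256120.95 in³
ΣAȲ = (6000.00)(30.00) + (-490.87)(10.61) = 174791.67 in³
X̄ = 256120.95 / 5509.13 = 46.49 in
Ȳ = 174791.67 / 5509.13 = 31.73 in

X̄ = 46.49 in, Ȳ = 31.73 in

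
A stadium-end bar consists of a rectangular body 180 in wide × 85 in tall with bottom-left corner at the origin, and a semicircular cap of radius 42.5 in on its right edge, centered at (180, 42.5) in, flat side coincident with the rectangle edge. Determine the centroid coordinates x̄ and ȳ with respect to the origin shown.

Part | A | x̄ᵢ | ȳᵢ | A·x̄ᵢ | A·ȳᵢ
rectangular body | 15300.00 | 90.00 | 42.50 | 1377000.00 | 650250.00
semicircular end | 2837.25 | 198.04 | 42.50 | 561882.24 | 120583.16
Σ | 18137.25 |  |  | 1938882.24 | 770833.16
x̄ = 1938882.24 / 18137.25 = 106.90 in
ȳ = 770833.16 / 18137.25 = 42.50 in

x̄ = 106.90 in, ȳ = 42.50 in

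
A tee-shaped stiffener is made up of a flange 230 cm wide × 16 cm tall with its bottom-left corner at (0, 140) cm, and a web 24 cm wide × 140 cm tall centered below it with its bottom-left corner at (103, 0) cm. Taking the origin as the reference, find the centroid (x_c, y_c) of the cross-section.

web: A = 24 × 140 = 3360.00, centroid at (115.00, 70.00).
flange: A = 230 × 16 = 3680.00, centroid at (115.00, 148.00).
ΣA = 7040.00 cm²
ΣAx_c = (3360.00)(115.00) + (3680.00)(115.00) = 809600.00 cm³
ΣAy_c = (3360.00)(70.00) + (3680.00)(148.00) = 779840.00 cm³
x_c = 809600.00 / 7040.00 = 115.00 cm
y_c = 779840.00 / 7040.00 = 110.77 cm

x_c = 115.00 cm, y_c = 110.77 cm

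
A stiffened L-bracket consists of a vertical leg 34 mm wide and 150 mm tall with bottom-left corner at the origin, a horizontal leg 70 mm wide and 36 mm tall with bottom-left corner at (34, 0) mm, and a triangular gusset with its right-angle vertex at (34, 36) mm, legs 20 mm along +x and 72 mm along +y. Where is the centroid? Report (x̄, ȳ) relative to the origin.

vertical leg: A = 34 × 150 = 5100.00, centroid at (17.00, 75.00).
horizontal leg: A = 70 × 36 = 2520.00, centroid at (69.00, 18.00).
gusset: A = ½·20·72 = 720.00, centroid at (40.67, 60.00).
ΣA = 8340.00 mm²
ΣAx̄ = (5100.00)(17.00) + (2520.00)(69.00) + (720.00)(40.67) = 289860.00 mm³
ΣAȳ = (5100.00)(75.00) + (2520.00)(18.00) + (720.00)(60.00) = 471060.00 mm³
x̄ = 289860.00 / 8340.00 = 34.76 mm
ȳ = 471060.00 / 8340.00 = 56.48 mm

x̄ = 34.76 mm, ȳ = 56.48 mm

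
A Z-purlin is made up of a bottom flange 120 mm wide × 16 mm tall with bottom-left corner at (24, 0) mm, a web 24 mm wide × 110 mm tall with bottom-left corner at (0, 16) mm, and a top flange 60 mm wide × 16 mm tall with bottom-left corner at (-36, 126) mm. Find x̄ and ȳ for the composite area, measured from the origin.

Part | A | x̄ᵢ | ȳᵢ | A·x̄ᵢ | A·ȳᵢ
bottom flange | 1920.00 | 84.00 | 8.00 | 161280.00 | 15360.00
web | 2640.00 | 12.00 | 71.00 | 31680.00 | 187440.00
top flange | 960.00 | -6.00 | 134.00 | -5760.00 | 128640.00
Σ | 5520.00 |  |  | 187200.00 | 331440.00
x̄ = 187200.00 / 5520.00 = 33.91 mm
ȳ = 331440.00 / 5520.00 = 60.04 mm

x̄ = 33.91 mm, ȳ = 60.04 mm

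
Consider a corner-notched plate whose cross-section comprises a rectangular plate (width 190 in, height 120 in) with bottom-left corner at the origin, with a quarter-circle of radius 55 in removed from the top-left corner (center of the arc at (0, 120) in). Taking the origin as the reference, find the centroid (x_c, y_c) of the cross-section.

plate: A = 190 × 120 = 22800.00, centroid at (95.00, 60.00).
removed quarter-circle: A = −¼π·55² = -2375.83, centroid at (23.34, 96.66).
ΣA = 20424.17 in²
ΣAx_c = (22800.00)(95.00) + (-2375.83)(23.34) = 2110541.67 in³
ΣAy_c = (22800.00)(60.00) + (-2375.83)(96.66) = 1138358.80 in³
x_c = 2110541.67 / 20424.17 = 103.34 in
y_c = 1138358.80 / 20424.17 = 55.74 in

x_c = 103.34 in, y_c = 55.74 in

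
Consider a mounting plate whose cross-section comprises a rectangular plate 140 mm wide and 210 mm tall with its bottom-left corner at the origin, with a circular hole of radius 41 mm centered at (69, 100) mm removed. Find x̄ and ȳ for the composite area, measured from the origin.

x̄ = 70.22 mm, ȳ = 106.09 mm

plate: A = 140 × 210 = 29400.00, centroid at (70.00, 105.00).
hole: A = −π·41² = -5281.02, centroid at (69.00, 100.00).
ΣA = 24118.98 mm²
ΣAx̄ = (29400.00)(70.00) + (-5281.02)(69.00) = 1693609.81 mm³
ΣAȳ = (29400.00)(105.00) + (-5281.02)(100.00) = 2558898.27 mm³
x̄ = 1693609.81 / 24118.98 = 70.22 mm
ȳ = 2558898.27 / 24118.98 = 106.09 mm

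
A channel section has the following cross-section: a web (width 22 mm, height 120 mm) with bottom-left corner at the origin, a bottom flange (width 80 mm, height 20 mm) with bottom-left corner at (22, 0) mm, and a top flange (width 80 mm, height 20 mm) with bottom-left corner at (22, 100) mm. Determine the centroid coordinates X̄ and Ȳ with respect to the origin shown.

X̄ = 38.95 mm, Ȳ = 60.00 mm

web: A = 22 × 120 = 2640.00, centroid at (11.00, 60.00).
bottom flange: A = 80 × 20 = 1600.00, centroid at (62.00, 10.00).
top flange: A = 80 × 20 = 1600.00, centroid at (62.00, 110.00).
ΣA = 5840.00 mm², ΣAX̄ = 227440.00 mm³, ΣAȲ = 350400.00 mm³.
X̄ = 227440.00/5840.00 = 38.95 mm; Ȳ = 350400.00/5840.00 = 60.00 mm.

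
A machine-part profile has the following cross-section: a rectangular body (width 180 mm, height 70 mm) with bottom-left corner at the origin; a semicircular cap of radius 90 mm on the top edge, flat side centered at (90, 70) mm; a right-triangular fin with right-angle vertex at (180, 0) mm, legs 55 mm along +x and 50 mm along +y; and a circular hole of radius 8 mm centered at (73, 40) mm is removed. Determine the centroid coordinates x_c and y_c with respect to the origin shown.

x_c = 95.75 mm, y_c = 69.16 mm

rectangular body: A = 180 × 70 = 12600.00, centroid at (90.00, 35.00).
semicircular top: A = ½π·90² = 12723.45, centroid at (90.00, 108.20).
triangular fin: A = ½·55·50 = 1375.00, centroid at (198.33, 16.67).
hole: A = −π·8² = -201.06, centroid at (73.00, 40.00).
ΣA = 26497.39 mm², ΣAx_c = 2537141.33 mm³, ΣAy_c = 1832515.71 mm³.
x_c = 2537141.33/26497.39 = 95.75 mm; y_c = 1832515.71/26497.39 = 69.16 mm.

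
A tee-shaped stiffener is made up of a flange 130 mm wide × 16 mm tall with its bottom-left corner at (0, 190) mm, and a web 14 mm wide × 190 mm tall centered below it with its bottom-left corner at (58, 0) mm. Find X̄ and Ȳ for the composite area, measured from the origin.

web: A = 14 × 190 = 2660.00, centroid at (65.00, 95.00).
flange: A = 130 × 16 = 2080.00, centroid at (65.00, 198.00).
ΣA = 4740.00 mm², ΣAX̄ = 308100.00 mm³, ΣAȲ = 664540.00 mm³.
X̄ = 308100.00/4740.00 = 65.00 mm; Ȳ = 664540.00/4740.00 = 140.20 mm.

X̄ = 65.00 mm, Ȳ = 140.20 mm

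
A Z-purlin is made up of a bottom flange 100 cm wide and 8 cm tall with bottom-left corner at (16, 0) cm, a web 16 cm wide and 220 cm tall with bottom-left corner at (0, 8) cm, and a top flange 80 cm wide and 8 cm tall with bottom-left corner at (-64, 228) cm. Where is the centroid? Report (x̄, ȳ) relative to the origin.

x̄ = 13.23 cm, ȳ = 114.32 cm

Part | A | x̄ᵢ | ȳᵢ | A·x̄ᵢ | A·ȳᵢ
bottom flange | 800.00 | 66.00 | 4.00 | 52800.00 | 3200.00
web | 3520.00 | 8.00 | 118.00 | 28160.00 | 415360.00
top flange | 640.00 | -24.00 | 232.00 | -15360.00 | 148480.00
Σ | 4960.00 |  |  | 65600.00 | 567040.00
x̄ = 65600.00 / 4960.00 = 13.23 cm
ȳ = 567040.00 / 4960.00 = 114.32 cm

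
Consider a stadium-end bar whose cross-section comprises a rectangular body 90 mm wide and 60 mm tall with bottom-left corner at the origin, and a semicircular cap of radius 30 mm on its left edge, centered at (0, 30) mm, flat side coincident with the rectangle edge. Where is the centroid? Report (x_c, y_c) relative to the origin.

x_c = 33.02 mm, y_c = 30.00 mm

rectangular body: A = 90 × 60 = 5400.00, centroid at (45.00, 30.00).
semicircular end: A = ½π·30² = 1413.72, centroid at (-12.73, 30.00).
ΣA = 6813.72 mm²
ΣAx_c = (5400.00)(45.00) + (1413.72)(-12.73) = 225000.00 mm³
ΣAy_c = (5400.00)(30.00) + (1413.72)(30.00) = 204411.50 mm³
x_c = 225000.00 / 6813.72 = 33.02 mm
y_c = 204411.50 / 6813.72 = 30.00 mm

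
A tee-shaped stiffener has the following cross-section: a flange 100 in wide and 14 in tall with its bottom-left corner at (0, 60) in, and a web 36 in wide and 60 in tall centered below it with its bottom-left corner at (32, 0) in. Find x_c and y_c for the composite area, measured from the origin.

web: A = 36 × 60 = 2160.00, centroid at (50.00, 30.00).
flange: A = 100 × 14 = 1400.00, centroid at (50.00, 67.00).
ΣA = 3560.00 in², ΣAx_c = 178000.00 in³, ΣAy_c = 158600.00 in³.
x_c = 178000.00/3560.00 = 50.00 in; y_c = 158600.00/3560.00 = 44.55 in.

x_c = 50.00 in, y_c = 44.55 in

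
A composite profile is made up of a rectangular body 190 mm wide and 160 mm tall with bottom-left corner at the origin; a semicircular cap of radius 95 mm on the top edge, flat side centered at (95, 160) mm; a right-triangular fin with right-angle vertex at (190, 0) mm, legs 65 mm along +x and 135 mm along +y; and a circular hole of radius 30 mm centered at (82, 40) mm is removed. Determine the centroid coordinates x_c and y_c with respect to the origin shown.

x_c = 106.89 mm, y_c = 116.09 mm

Part | A | x̄ᵢ | ȳᵢ | A·x̄ᵢ | A·ȳᵢ
rectangular body | 30400.00 | 95.00 | 80.00 | 2888000.00 | 2432000.00
semicircular top | 14176.44 | 95.00 | 200.32 | 1346761.50 | 2839813.23
triangular fin | 4387.50 | 211.67 | 45.00 | 928687.50 | 197437.50
hole | -2827.43 | 82.00 | 40.00 | -231849.54 | -113097.34
Σ | 46136.50 |  |  | 4931599.46 | 5356153.39
x_c = 4931599.46 / 46136.50 = 106.89 mm
y_c = 5356153.39 / 46136.50 = 116.09 mm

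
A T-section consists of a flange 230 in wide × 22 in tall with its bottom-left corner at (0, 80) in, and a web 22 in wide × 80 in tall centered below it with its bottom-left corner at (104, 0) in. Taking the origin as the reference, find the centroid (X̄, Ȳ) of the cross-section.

web: A = 22 × 80 = 1760.00, centroid at (115.00, 40.00).
flange: A = 230 × 22 = 5060.00, centroid at (115.00, 91.00).
ΣA = 6820.00 in², ΣAX̄ = 784300.00 in³, ΣAȲ = 530860.00 in³.
X̄ = 784300.00/6820.00 = 115.00 in; Ȳ = 530860.00/6820.00 = 77.84 in.

X̄ = 115.00 in, Ȳ = 77.84 in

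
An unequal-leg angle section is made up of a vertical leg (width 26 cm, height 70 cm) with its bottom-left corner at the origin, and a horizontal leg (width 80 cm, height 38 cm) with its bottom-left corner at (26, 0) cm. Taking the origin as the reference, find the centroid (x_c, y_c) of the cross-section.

vertical leg: A = 26 × 70 = 1820.00, centroid at (13.00, 35.00).
horizontal leg: A = 80 × 38 = 3040.00, centroid at (66.00, 19.00).
ΣA = 4860.00 cm², ΣAx_c = 224300.00 cm³, ΣAy_c = 121460.00 cm³.
x_c = 224300.00/4860.00 = 46.15 cm; y_c = 121460.00/4860.00 = 24.99 cm.

x_c = 46.15 cm, y_c = 24.99 cm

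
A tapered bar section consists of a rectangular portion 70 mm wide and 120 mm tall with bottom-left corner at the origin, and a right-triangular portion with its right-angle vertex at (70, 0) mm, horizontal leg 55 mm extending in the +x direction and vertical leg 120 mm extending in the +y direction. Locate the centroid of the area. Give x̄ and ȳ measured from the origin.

rectangular portion: A = 70 × 120 = 8400.00, centroid at (35.00, 60.00).
triangular portion: A = ½·55·120 = 3300.00, centroid at (88.33, 40.00).
ΣA = 11700.00 mm²
ΣAx̄ = (8400.00)(35.00) + (3300.00)(88.33) = 585500.00 mm³
ΣAȳ = (8400.00)(60.00) + (3300.00)(40.00) = 636000.00 mm³
x̄ = 585500.00 / 11700.00 = 50.04 mm
ȳ = 636000.00 / 11700.00 = 54.36 mm

x̄ = 50.04 mm, ȳ = 54.36 mm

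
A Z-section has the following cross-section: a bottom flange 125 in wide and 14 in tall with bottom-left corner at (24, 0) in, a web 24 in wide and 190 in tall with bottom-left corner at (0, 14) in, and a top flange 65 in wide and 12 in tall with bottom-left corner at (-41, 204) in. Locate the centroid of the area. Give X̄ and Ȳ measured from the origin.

X̄ = 28.13 in, Ȳ = 94.94 in

bottom flange: A = 125 × 14 = 1750.00, centroid at (86.50, 7.00).
web: A = 24 × 190 = 4560.00, centroid at (12.00, 109.00).
top flange: A = 65 × 12 = 780.00, centroid at (-8.50, 210.00).
ΣA = 7090.00 in²
ΣAX̄ = (1750.00)(86.50) + (4560.00)(12.00) + (780.00)(-8.50) = 199465.00 in³
ΣAȲ = (1750.00)(7.00) + (4560.00)(109.00) + (780.00)(210.00) = 673090.00 in³
X̄ = 199465.00 / 7090.00 = 28.13 in
Ȳ = 673090.00 / 7090.00 = 94.94 in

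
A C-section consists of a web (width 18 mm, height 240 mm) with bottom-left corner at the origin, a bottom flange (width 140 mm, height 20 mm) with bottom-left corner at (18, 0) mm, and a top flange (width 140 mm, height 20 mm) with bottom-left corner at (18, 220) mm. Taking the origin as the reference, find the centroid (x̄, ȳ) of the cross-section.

x̄ = 53.60 mm, ȳ = 120.00 mm

web: A = 18 × 240 = 4320.00, centroid at (9.00, 120.00).
bottom flange: A = 140 × 20 = 2800.00, centroid at (88.00, 10.00).
top flange: A = 140 × 20 = 2800.00, centroid at (88.00, 230.00).
ΣA = 9920.00 mm²
ΣAx̄ = (4320.00)(9.00) + (2800.00)(88.00) + (2800.00)(88.00) = 531680.00 mm³
ΣAȳ = (4320.00)(120.00) + (2800.00)(10.00) + (2800.00)(230.00) = 1190400.00 mm³
x̄ = 531680.00 / 9920.00 = 53.60 mm
ȳ = 1190400.00 / 9920.00 = 120.00 mm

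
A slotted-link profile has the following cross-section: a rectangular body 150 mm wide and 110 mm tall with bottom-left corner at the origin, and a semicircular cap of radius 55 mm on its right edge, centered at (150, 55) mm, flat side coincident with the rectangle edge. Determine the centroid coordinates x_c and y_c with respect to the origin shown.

x_c = 96.99 mm, y_c = 55.00 mm

Part | A | x̄ᵢ | ȳᵢ | A·x̄ᵢ | A·ȳᵢ
rectangular body | 16500.00 | 75.00 | 55.00 | 1237500.00 | 907500.00
semicircular end | 4751.66 | 173.34 | 55.00 | 823665.50 | 261341.24
Σ | 21251.66 |  |  | 2061165.50 | 1168841.24
x_c = 2061165.50 / 21251.66 = 96.99 mm
y_c = 1168841.24 / 21251.66 = 55.00 mm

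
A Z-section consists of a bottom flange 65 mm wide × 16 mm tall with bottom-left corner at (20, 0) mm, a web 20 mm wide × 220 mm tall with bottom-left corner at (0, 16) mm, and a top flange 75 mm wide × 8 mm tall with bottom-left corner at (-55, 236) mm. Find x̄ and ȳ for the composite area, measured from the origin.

x̄ = 14.59 mm, ȳ = 117.01 mm

bottom flange: A = 65 × 16 = 1040.00, centroid at (52.50, 8.00).
web: A = 20 × 220 = 4400.00, centroid at (10.00, 126.00).
top flange: A = 75 × 8 = 600.00, centroid at (-17.50, 240.00).
ΣA = 6040.00 mm²
ΣAx̄ = (1040.00)(52.50) + (4400.00)(10.00) + (600.00)(-17.50) = 88100.00 mm³
ΣAȳ = (1040.00)(8.00) + (4400.00)(126.00) + (600.00)(240.00) = 706720.00 mm³
x̄ = 88100.00 / 6040.00 = 14.59 mm
ȳ = 706720.00 / 6040.00 = 117.01 mm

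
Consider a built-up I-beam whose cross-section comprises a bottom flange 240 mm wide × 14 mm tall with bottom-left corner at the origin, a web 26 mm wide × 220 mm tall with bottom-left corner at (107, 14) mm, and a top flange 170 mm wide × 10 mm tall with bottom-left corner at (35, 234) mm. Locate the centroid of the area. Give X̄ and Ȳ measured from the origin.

bottom flange: A = 240 × 14 = 3360.00, centroid at (120.00, 7.00).
web: A = 26 × 220 = 5720.00, centroid at (120.00, 124.00).
top flange: A = 170 × 10 = 1700.00, centroid at (120.00, 239.00).
ΣA = 10780.00 mm²
ΣAX̄ = (3360.00)(120.00) + (5720.00)(120.00) + (1700.00)(120.00) = 1293600.00 mm³
ΣAȲ = (3360.00)(7.00) + (5720.00)(124.00) + (1700.00)(239.00) = 1139100.00 mm³
X̄ = 1293600.00 / 10780.00 = 120.00 mm
Ȳ = 1139100.00 / 10780.00 = 105.67 mm

X̄ = 120.00 mm, Ȳ = 105.67 mm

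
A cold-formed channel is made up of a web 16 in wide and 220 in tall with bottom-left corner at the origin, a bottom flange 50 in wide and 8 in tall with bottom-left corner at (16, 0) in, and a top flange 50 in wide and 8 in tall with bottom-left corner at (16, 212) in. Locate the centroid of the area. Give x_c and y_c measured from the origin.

web: A = 16 × 220 = 3520.00, centroid at (8.00, 110.00).
bottom flange: A = 50 × 8 = 400.00, centroid at (41.00, 4.00).
top flange: A = 50 × 8 = 400.00, centroid at (41.00, 216.00).
ΣA = 4320.00 in²
ΣAx_c = (3520.00)(8.00) + (400.00)(41.00) + (400.00)(41.00) = 60960.00 in³
ΣAy_c = (3520.00)(110.00) + (400.00)(4.00) + (400.00)(216.00) = 475200.00 in³
x_c = 60960.00 / 4320.00 = 14.11 in
y_c = 475200.00 / 4320.00 = 110.00 in

x_c = 14.11 in, y_c = 110.00 in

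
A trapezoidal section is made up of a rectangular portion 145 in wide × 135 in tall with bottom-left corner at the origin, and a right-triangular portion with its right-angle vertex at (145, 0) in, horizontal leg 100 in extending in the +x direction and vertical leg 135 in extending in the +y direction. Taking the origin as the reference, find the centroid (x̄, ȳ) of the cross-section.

rectangular portion: A = 145 × 135 = 19575.00, centroid at (72.50, 67.50).
triangular portion: A = ½·100·135 = 6750.00, centroid at (178.33, 45.00).
ΣA = 26325.00 in²
ΣAx̄ = (19575.00)(72.50) + (6750.00)(178.33) = 2622937.50 in³
ΣAȳ = (19575.00)(67.50) + (6750.00)(45.00) = 1625062.50 in³
x̄ = 2622937.50 / 26325.00 = 99.64 in
ȳ = 1625062.50 / 26325.00 = 61.73 in

x̄ = 99.64 in, ȳ = 61.73 in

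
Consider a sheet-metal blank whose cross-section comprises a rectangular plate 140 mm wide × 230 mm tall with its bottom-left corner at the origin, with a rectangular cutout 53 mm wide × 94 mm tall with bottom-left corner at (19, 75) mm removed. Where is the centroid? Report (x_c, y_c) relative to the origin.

Part | A | x̄ᵢ | ȳᵢ | A·x̄ᵢ | A·ȳᵢ
plate | 32200.00 | 70.00 | 115.00 | 2254000.00 | 3703000.00
hole | -4982.00 | 45.50 | 122.00 | -226681.00 | -607804.00
Σ | 27218.00 |  |  | 2027319.00 | 3095196.00
x_c = 2027319.00 / 27218.00 = 74.48 mm
y_c = 3095196.00 / 27218.00 = 113.72 mm

x_c = 74.48 mm, y_c = 113.72 mm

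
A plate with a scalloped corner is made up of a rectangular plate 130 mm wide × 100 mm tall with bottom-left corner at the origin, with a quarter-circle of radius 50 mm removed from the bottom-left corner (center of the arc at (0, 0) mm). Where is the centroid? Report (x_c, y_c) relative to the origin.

x_c = 72.79 mm, y_c = 55.12 mm

plate: A = 130 × 100 = 13000.00, centroid at (65.00, 50.00).
removed quarter-circle: A = −¼π·50² = -1963.50, centroid at (21.22, 21.22).
ΣA = 11036.50 mm², ΣAx_c = 803333.33 mm³, ΣAy_c = 608333.33 mm³.
x_c = 803333.33/11036.50 = 72.79 mm; y_c = 608333.33/11036.50 = 55.12 mm.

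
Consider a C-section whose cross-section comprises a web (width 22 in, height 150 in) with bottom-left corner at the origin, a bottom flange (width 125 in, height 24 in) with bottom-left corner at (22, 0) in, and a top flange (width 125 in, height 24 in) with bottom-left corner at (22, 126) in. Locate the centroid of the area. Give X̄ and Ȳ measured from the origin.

X̄ = 58.42 in, Ȳ = 75.00 in

Part | A | x̄ᵢ | ȳᵢ | A·x̄ᵢ | A·ȳᵢ
web | 3300.00 | 11.00 | 75.00 | 36300.00 | 247500.00
bottom flange | 3000.00 | 84.50 | 12.00 | 253500.00 | 36000.00
top flange | 3000.00 | 84.50 | 138.00 | 253500.00 | 414000.00
Σ | 9300.00 |  |  | 543300.00 | 697500.00
X̄ = 543300.00 / 9300.00 = 58.42 in
Ȳ = 697500.00 / 9300.00 = 75.00 in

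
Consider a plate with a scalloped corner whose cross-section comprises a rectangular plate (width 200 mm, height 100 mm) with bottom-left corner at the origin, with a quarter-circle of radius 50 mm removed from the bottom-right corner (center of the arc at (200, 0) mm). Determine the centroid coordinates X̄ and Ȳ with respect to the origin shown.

X̄ = 91.42 mm, Ȳ = 53.13 mm

Part | A | x̄ᵢ | ȳᵢ | A·x̄ᵢ | A·ȳᵢ
plate | 20000.00 | 100.00 | 50.00 | 2000000.00 | 1000000.00
removed quarter-circle | -1963.50 | 178.78 | 21.22 | -351032.42 | -41666.67
Σ | 18036.50 |  |  | 1648967.58 | 958333.33
X̄ = 1648967.58 / 18036.50 = 91.42 mm
Ȳ = 958333.33 / 18036.50 = 53.13 mm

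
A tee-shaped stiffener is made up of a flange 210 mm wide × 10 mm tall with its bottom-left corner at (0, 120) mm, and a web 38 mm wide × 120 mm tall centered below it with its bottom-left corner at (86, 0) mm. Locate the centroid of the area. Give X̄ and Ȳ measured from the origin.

web: A = 38 × 120 = 4560.00, centroid at (105.00, 60.00).
flange: A = 210 × 10 = 2100.00, centroid at (105.00, 125.00).
ΣA = 6660.00 mm², ΣAX̄ = 699300.00 mm³, ΣAȲ = 536100.00 mm³.
X̄ = 699300.00/6660.00 = 105.00 mm; Ȳ = 536100.00/6660.00 = 80.50 mm.

X̄ = 105.00 mm, Ȳ = 80.50 mm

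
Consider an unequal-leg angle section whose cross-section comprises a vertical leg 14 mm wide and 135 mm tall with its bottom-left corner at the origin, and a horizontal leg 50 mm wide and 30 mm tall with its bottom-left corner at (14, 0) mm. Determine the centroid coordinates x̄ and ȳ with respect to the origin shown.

Part | A | x̄ᵢ | ȳᵢ | A·x̄ᵢ | A·ȳᵢ
vertical leg | 1890.00 | 7.00 | 67.50 | 13230.00 | 127575.00
horizontal leg | 1500.00 | 39.00 | 15.00 | 58500.00 | 22500.00
Σ | 3390.00 |  |  | 71730.00 | 150075.00
x̄ = 71730.00 / 3390.00 = 21.16 mm
ȳ = 150075.00 / 3390.00 = 44.27 mm

x̄ = 21.16 mm, ȳ = 44.27 mm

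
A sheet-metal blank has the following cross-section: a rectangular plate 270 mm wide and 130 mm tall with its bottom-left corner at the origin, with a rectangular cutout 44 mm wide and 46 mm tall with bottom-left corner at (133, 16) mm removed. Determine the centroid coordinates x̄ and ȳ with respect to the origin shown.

x̄ = 133.78 mm, ȳ = 66.59 mm

plate: A = 270 × 130 = 35100.00, centroid at (135.00, 65.00).
hole: A = −(44 × 46) = -2024.00, centroid at (155.00, 39.00).
ΣA = 33076.00 mm²
ΣAx̄ = (35100.00)(135.00) + (-2024.00)(155.00) = 4424780.00 mm³
ΣAȳ = (35100.00)(65.00) + (-2024.00)(39.00) = 2202564.00 mm³
x̄ = 4424780.00 / 33076.00 = 133.78 mm
ȳ = 2202564.00 / 33076.00 = 66.59 mm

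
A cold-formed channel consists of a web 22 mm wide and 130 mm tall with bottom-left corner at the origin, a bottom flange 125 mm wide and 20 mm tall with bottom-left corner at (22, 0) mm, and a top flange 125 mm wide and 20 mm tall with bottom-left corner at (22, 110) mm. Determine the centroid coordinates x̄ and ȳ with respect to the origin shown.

Part | A | x̄ᵢ | ȳᵢ | A·x̄ᵢ | A·ȳᵢ
web | 2860.00 | 11.00 | 65.00 | 31460.00 | 185900.00
bottom flange | 2500.00 | 84.50 | 10.00 | 211250.00 | 25000.00
top flange | 2500.00 | 84.50 | 120.00 | 211250.00 | 300000.00
Σ | 7860.00 |  |  | 453960.00 | 510900.00
x̄ = 453960.00 / 7860.00 = 57.76 mm
ȳ = 510900.00 / 7860.00 = 65.00 mm

x̄ = 57.76 mm, ȳ = 65.00 mm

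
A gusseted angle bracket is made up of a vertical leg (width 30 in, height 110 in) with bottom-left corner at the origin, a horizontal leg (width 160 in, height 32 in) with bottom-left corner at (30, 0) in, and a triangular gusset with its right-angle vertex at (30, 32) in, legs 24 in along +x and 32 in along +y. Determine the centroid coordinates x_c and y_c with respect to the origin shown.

x_c = 71.25 in, y_c = 31.78 in

Part | A | x̄ᵢ | ȳᵢ | A·x̄ᵢ | A·ȳᵢ
vertical leg | 3300.00 | 15.00 | 55.00 | 49500.00 | 181500.00
horizontal leg | 5120.00 | 110.00 | 16.00 | 563200.00 | 81920.00
gusset | 384.00 | 38.00 | 42.67 | 14592.00 | 16384.00
Σ | 8804.00 |  |  | 627292.00 | 279804.00
x_c = 627292.00 / 8804.00 = 71.25 in
y_c = 279804.00 / 8804.00 = 31.78 in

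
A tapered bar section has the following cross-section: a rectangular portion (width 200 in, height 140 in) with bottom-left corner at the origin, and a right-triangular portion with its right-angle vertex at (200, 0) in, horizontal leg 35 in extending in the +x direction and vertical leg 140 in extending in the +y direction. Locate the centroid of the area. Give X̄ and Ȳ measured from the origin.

X̄ = 108.98 in, Ȳ = 68.12 in

Part | A | x̄ᵢ | ȳᵢ | A·x̄ᵢ | A·ȳᵢ
rectangular portion | 28000.00 | 100.00 | 70.00 | 2800000.00 | 1960000.00
triangular portion | 2450.00 | 211.67 | 46.67 | 518583.33 | 114333.33
Σ | 30450.00 |  |  | 3318583.33 | 2074333.33
X̄ = 3318583.33 / 30450.00 = 108.98 in
Ȳ = 2074333.33 / 30450.00 = 68.12 in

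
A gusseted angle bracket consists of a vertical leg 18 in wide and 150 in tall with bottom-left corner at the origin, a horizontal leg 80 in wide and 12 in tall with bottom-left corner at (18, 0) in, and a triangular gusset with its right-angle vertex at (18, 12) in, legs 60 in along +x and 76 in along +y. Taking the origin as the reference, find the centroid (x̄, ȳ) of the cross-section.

vertical leg: A = 18 × 150 = 2700.00, centroid at (9.00, 75.00).
horizontal leg: A = 80 × 12 = 960.00, centroid at (58.00, 6.00).
gusset: A = ½·60·76 = 2280.00, centroid at (38.00, 37.33).
ΣA = 5940.00 in², ΣAx̄ = 166620.00 in³, ΣAȳ = 293380.00 in³.
x̄ = 166620.00/5940.00 = 28.05 in; ȳ = 293380.00/5940.00 = 49.39 in.

x̄ = 28.05 in, ȳ = 49.39 in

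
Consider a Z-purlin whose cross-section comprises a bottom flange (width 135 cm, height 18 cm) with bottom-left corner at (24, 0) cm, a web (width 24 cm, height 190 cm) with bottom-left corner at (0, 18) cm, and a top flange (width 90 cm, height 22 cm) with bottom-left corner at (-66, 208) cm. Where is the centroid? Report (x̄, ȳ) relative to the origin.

x̄ = 26.25 cm, ȳ = 108.22 cm

bottom flange: A = 135 × 18 = 2430.00, centroid at (91.50, 9.00).
web: A = 24 × 190 = 4560.00, centroid at (12.00, 113.00).
top flange: A = 90 × 22 = 1980.00, centroid at (-21.00, 219.00).
ΣA = 8970.00 cm²
ΣAx̄ = (2430.00)(91.50) + (4560.00)(12.00) + (1980.00)(-21.00) = 235485.00 cm³
ΣAȳ = (2430.00)(9.00) + (4560.00)(113.00) + (1980.00)(219.00) = 970770.00 cm³
x̄ = 235485.00 / 8970.00 = 26.25 cm
ȳ = 970770.00 / 8970.00 = 108.22 cm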